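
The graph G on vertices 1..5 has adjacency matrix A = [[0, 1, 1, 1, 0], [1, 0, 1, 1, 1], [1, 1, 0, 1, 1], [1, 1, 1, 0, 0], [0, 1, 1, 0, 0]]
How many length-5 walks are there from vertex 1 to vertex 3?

The number of length-5 walks from vertex 1 to vertex 3 is entry (1,3) of A^5, where A is the adjacency matrix.
A^2 = [[3, 2, 2, 2, 2], [2, 4, 3, 2, 1], [2, 3, 4, 2, 1], [2, 2, 2, 3, 2], [2, 1, 1, 2, 2]]
A^3 = [[6, 9, 9, 7, 4], [9, 8, 9, 9, 7], [9, 9, 8, 9, 7], [7, 9, 9, 6, 4], [4, 7, 7, 4, 2]]
A^4 = [[25, 26, 26, 24, 18], [26, 34, 33, 26, 17], [26, 33, 34, 26, 17], [24, 26, 26, 25, 18], [18, 17, 17, 18, 14]]
A^5 = [[76, 93, 93, 77, 52], [93, 102, 103, 93, 67], [93, 103, 102, 93, 67], [77, 93, 93, 76, 52], [52, 67, 67, 52, 34]]

93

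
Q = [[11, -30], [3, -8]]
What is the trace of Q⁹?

tr Q = 3 and det Q = 2, so the characteristic polynomial is λ² − (3)λ + (2) with roots 2 and 1.
Eigenvectors give P = [[-10, 3], [-3, 1]] with P⁻¹ = [[-1, 3], [-3, 10]], and Q = P·diag(2, 1)·P⁻¹.
Then Q⁹ = P·diag(512, 1)·P⁻¹ = [[-5120, 3], [-1536, 1]] · [[-1, 3], [-3, 10]] = [[5111, -15330], [1533, -4598]].

513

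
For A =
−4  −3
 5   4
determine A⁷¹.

A² = I (check: tr A = 0 and det A = −1), so A⁷¹ = A since 71 is odd.

[[−4, −3], [5, 4]]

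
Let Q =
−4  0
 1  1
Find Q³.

Q² = [[16, 0], [−3, 1]]
Q³ = [[−64, 0], [13, 1]]

[[−64, 0], [13, 1]]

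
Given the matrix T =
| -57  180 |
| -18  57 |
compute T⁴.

[[81, 0], [0, 81]]

tr T = 0 and det T = -9, so the characteristic polynomial is λ² − (0)λ + (-9) with roots 3 and -3.
Eigenvectors give P = [[3, 10], [1, 3]] with P⁻¹ = [[-3, 10], [1, -3]], and T = P·diag(3, -3)·P⁻¹.
Then T⁴ = P·diag(81, 81)·P⁻¹ = [[243, 810], [81, 243]] · [[-3, 10], [1, -3]] = [[81, 0], [0, 81]].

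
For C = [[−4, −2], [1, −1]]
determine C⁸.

[[12866, 12610], [−6305, −6049]]

tr C = −5 and det C = 6, so the characteristic polynomial is λ² − (−5)λ + (6) with roots −3 and −2.
Eigenvectors give P = [[2, −1], [−1, 1]] with P⁻¹ = [[1, 1], [1, 2]], and C = P·diag(−3, −2)·P⁻¹.
Then C⁸ = P·diag(6561, 256)·P⁻¹ = [[13122, −256], [−6561, 256]] · [[1, 1], [1, 2]] = [[12866, 12610], [−6305, −6049]].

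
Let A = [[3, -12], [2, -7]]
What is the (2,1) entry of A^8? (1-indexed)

-6560

tr A = -4 and det A = 3, so the characteristic polynomial is λ² − (-4)λ + (3) with roots -1 and -3.
Eigenvectors give P = [[3, 2], [1, 1]] with P⁻¹ = [[1, -2], [-1, 3]], and A = P·diag(-1, -3)·P⁻¹.
Then A^8 = P·diag(1, 6561)·P⁻¹ = [[3, 13122], [1, 6561]] · [[1, -2], [-1, 3]] = [[-13119, 39360], [-6560, 19681]].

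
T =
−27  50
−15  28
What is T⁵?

[[−1407, 2750], [−825, 1618]]

tr T = 1 and det T = −6, so the characteristic polynomial is λ² − (1)λ + (−6) with roots −2 and 3.
Eigenvectors give P = [[−2, −5], [−1, −3]] with P⁻¹ = [[−3, 5], [1, −2]], and T = P·diag(−2, 3)·P⁻¹.
Then T⁵ = P·diag(−32, 243)·P⁻¹ = [[64, −1215], [32, −729]] · [[−3, 5], [1, −2]] = [[−1407, 2750], [−825, 1618]].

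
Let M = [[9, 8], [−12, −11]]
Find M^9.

[[39369, 39368], [−59052, −59051]]

tr M = −2 and det M = −3, so the characteristic polynomial is λ² − (−2)λ + (−3) with roots 1 and −3.
Eigenvectors give P = [[1, 2], [−1, −3]] with P⁻¹ = [[3, 2], [−1, −1]], and M = P·diag(1, −3)·P⁻¹.
Then M^9 = P·diag(1, −19683)·P⁻¹ = [[1, −39366], [−1, 59049]] · [[3, 2], [−1, −1]] = [[39369, 39368], [−59052, −59051]].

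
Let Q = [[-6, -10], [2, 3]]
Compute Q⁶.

[[316, 630], [-126, -251]]

tr Q = -3 and det Q = 2, so the characteristic polynomial is λ² − (-3)λ + (2) with roots -2 and -1.
Eigenvectors give P = [[5, -2], [-2, 1]] with P⁻¹ = [[1, 2], [2, 5]], and Q = P·diag(-2, -1)·P⁻¹.
Then Q⁶ = P·diag(64, 1)·P⁻¹ = [[320, -2], [-128, 1]] · [[1, 2], [2, 5]] = [[316, 630], [-126, -251]].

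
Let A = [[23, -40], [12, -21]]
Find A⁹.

tr A = 2 and det A = -3, so the characteristic polynomial is λ² − (2)λ + (-3) with roots 3 and -1.
Eigenvectors give P = [[2, 5], [1, 3]] with P⁻¹ = [[3, -5], [-1, 2]], and A = P·diag(3, -1)·P⁻¹.
Then A⁹ = P·diag(19683, -1)·P⁻¹ = [[39366, -5], [19683, -3]] · [[3, -5], [-1, 2]] = [[118103, -196840], [59052, -98421]].

[[118103, -196840], [59052, -98421]]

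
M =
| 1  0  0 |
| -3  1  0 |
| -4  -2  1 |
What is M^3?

M = I + N where N = [[0, 0, 0], [-3, 0, 0], [-4, -2, 0]] is strictly lower-triangular, so N^3 = 0.
(I + N)^3 = I + 3·N + 3·N^2 = [[1, 0, 0], [-9, 1, 0], [6, -6, 1]].

[[1, 0, 0], [-9, 1, 0], [6, -6, 1]]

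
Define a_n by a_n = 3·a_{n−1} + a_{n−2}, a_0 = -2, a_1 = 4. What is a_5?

With companion matrix Q = [[3, 1], [1, 0]], [a_n, a_{n−1}]ᵀ = Q·[a_{n−1}, a_{n−2}]ᵀ, so [a_5, a_4]ᵀ = Q⁴·[a_1, a_0]ᵀ.
Q⁴ = [[109, 33], [33, 10]], giving [a_5, a_4]ᵀ = [[370], [112]].

370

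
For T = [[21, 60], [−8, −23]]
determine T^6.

tr T = −2 and det T = −3, so the characteristic polynomial is λ² − (−2)λ + (−3) with roots −3 and 1.
Eigenvectors give P = [[−5, −3], [2, 1]] with P⁻¹ = [[1, 3], [−2, −5]], and T = P·diag(−3, 1)·P⁻¹.
Then T^6 = P·diag(729, 1)·P⁻¹ = [[−3645, −3], [1458, 1]] · [[1, 3], [−2, −5]] = [[−3639, −10920], [1456, 4369]].

[[−3639, −10920], [1456, 4369]]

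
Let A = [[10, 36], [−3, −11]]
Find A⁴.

[[−44, −180], [15, 61]]

tr A = −1 and det A = −2, so the characteristic polynomial is λ² − (−1)λ + (−2) with roots −2 and 1.
Eigenvectors give P = [[3, 4], [−1, −1]] with P⁻¹ = [[−1, −4], [1, 3]], and A = P·diag(−2, 1)·P⁻¹.
Then A⁴ = P·diag(16, 1)·P⁻¹ = [[48, 4], [−16, −1]] · [[−1, −4], [1, 3]] = [[−44, −180], [15, 61]].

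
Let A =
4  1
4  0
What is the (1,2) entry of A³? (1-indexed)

20

A² = [[20, 4], [16, 4]]
A³ = [[96, 20], [80, 16]]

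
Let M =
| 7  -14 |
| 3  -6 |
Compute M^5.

M² = M (a projection; rank 1, trace 1), so M^5 = M.

[[7, -14], [3, -6]]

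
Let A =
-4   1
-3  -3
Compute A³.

A² = [[13, -7], [21, 6]]
A³ = [[-31, 34], [-102, 3]]

[[-31, 34], [-102, 3]]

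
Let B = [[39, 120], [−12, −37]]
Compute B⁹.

tr B = 2 and det B = −3, so the characteristic polynomial is λ² − (2)λ + (−3) with roots 3 and −1.
Eigenvectors give P = [[−10, −3], [3, 1]] with P⁻¹ = [[−1, −3], [3, 10]], and B = P·diag(3, −1)·P⁻¹.
Then B⁹ = P·diag(19683, −1)·P⁻¹ = [[−196830, 3], [59049, −1]] · [[−1, −3], [3, 10]] = [[196839, 590520], [−59052, −177157]].

[[196839, 590520], [−59052, −177157]]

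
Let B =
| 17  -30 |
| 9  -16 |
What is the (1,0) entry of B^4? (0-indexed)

45

tr B = 1 and det B = -2, so the characteristic polynomial is λ² − (1)λ + (-2) with roots 2 and -1.
Eigenvectors give P = [[2, -5], [1, -3]] with P⁻¹ = [[3, -5], [1, -2]], and B = P·diag(2, -1)·P⁻¹.
Then B^4 = P·diag(16, 1)·P⁻¹ = [[32, -5], [16, -3]] · [[3, -5], [1, -2]] = [[91, -150], [45, -74]].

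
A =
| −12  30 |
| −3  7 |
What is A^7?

[[−20718, 61770], [−6177, 18403]]

tr A = −5 and det A = 6, so the characteristic polynomial is λ² − (−5)λ + (6) with roots −3 and −2.
Eigenvectors give P = [[10, 3], [3, 1]] with P⁻¹ = [[1, −3], [−3, 10]], and A = P·diag(−3, −2)·P⁻¹.
Then A^7 = P·diag(−2187, −128)·P⁻¹ = [[−21870, −384], [−6561, −128]] · [[1, −3], [−3, 10]] = [[−20718, 61770], [−6177, 18403]].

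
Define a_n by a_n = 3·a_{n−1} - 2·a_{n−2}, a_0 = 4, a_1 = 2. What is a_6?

-122

With companion matrix C = [[3, -2], [1, 0]], [a_n, a_{n−1}]ᵀ = C·[a_{n−1}, a_{n−2}]ᵀ, so [a_6, a_5]ᵀ = C⁵·[a_1, a_0]ᵀ.
C⁵ = [[63, -62], [31, -30]], giving [a_6, a_5]ᵀ = [[-122], [-58]].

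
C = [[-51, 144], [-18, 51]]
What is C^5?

[[-4131, 11664], [-1458, 4131]]

tr C = 0 and det C = -9, so the characteristic polynomial is λ² − (0)λ + (-9) with roots -3 and 3.
Eigenvectors give P = [[3, -8], [1, -3]] with P⁻¹ = [[3, -8], [1, -3]], and C = P·diag(-3, 3)·P⁻¹.
Then C^5 = P·diag(-243, 243)·P⁻¹ = [[-729, -1944], [-243, -729]] · [[3, -8], [1, -3]] = [[-4131, 11664], [-1458, 4131]].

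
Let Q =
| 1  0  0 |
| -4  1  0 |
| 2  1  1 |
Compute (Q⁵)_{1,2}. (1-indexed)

0

Q = I + N where N = [[0, 0, 0], [-4, 0, 0], [2, 1, 0]] is strictly lower-triangular, so N³ = 0.
(I + N)⁵ = I + 5·N + 10·N² = [[1, 0, 0], [-20, 1, 0], [-30, 5, 1]].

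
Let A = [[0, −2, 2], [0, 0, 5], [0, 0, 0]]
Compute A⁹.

A is strictly triangular, hence nilpotent: A³ = 0, so A⁹ = 0.

[[0, 0, 0], [0, 0, 0], [0, 0, 0]]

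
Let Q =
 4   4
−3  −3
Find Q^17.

Q² = Q (a projection; rank 1, trace 1), so Q^17 = Q.

[[4, 4], [−3, −3]]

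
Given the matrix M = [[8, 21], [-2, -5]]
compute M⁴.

tr M = 3 and det M = 2, so the characteristic polynomial is λ² − (3)λ + (2) with roots 2 and 1.
Eigenvectors give P = [[7, -3], [-2, 1]] with P⁻¹ = [[1, 3], [2, 7]], and M = P·diag(2, 1)·P⁻¹.
Then M⁴ = P·diag(16, 1)·P⁻¹ = [[112, -3], [-32, 1]] · [[1, 3], [2, 7]] = [[106, 315], [-30, -89]].

[[106, 315], [-30, -89]]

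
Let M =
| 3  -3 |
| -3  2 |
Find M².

[[18, -15], [-15, 13]]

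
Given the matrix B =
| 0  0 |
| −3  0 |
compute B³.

B is strictly triangular, hence nilpotent: B² = 0, so B³ = 0.

[[0, 0], [0, 0]]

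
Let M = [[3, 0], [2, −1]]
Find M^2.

[[9, 0], [4, 1]]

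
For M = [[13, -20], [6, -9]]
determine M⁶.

[[4369, -7280], [2184, -3639]]

tr M = 4 and det M = 3, so the characteristic polynomial is λ² − (4)λ + (3) with roots 1 and 3.
Eigenvectors give P = [[-5, 2], [-3, 1]] with P⁻¹ = [[1, -2], [3, -5]], and M = P·diag(1, 3)·P⁻¹.
Then M⁶ = P·diag(1, 729)·P⁻¹ = [[-5, 1458], [-3, 729]] · [[1, -2], [3, -5]] = [[4369, -7280], [2184, -3639]].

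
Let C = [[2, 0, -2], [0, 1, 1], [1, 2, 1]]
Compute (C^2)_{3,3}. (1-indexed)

1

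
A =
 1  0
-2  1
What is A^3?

A = I + N where N = [[0, 0], [-2, 0]] is strictly lower-triangular, so N^2 = 0.
(I + N)^3 = I + 3·N = [[1, 0], [-6, 1]].

[[1, 0], [-6, 1]]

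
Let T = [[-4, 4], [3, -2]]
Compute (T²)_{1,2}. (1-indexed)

-24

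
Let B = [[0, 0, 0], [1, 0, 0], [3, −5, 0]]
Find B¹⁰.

[[0, 0, 0], [0, 0, 0], [0, 0, 0]]

B is strictly triangular, hence nilpotent: B³ = 0, so B¹⁰ = 0.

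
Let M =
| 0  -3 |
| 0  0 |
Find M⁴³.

[[0, 0], [0, 0]]

M is strictly triangular, hence nilpotent: M² = 0, so M⁴³ = 0.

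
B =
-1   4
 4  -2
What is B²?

[[17, -12], [-12, 20]]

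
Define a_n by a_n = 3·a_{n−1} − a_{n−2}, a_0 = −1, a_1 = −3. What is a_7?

With companion matrix B = [[3, −1], [1, 0]], [a_n, a_{n−1}]ᵀ = B·[a_{n−1}, a_{n−2}]ᵀ, so [a_7, a_6]ᵀ = B^6·[a_1, a_0]ᵀ.
B^6 = [[377, −144], [144, −55]], giving [a_7, a_6]ᵀ = [[−987], [−377]].

−987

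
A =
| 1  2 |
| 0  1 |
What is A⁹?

[[1, 18], [0, 1]]

A = I + N where N = [[0, 2], [0, 0]] is strictly upper-triangular, so N² = 0.
(I + N)⁹ = I + 9·N = [[1, 18], [0, 1]].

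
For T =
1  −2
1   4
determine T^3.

[[−11, −38], [19, 46]]

tr T = 5 and det T = 6, so the characteristic polynomial is λ² − (5)λ + (6) with roots 2 and 3.
Eigenvectors give P = [[−2, −1], [1, 1]] with P⁻¹ = [[−1, −1], [1, 2]], and T = P·diag(2, 3)·P⁻¹.
Then T^3 = P·diag(8, 27)·P⁻¹ = [[−16, −27], [8, 27]] · [[−1, −1], [1, 2]] = [[−11, −38], [19, 46]].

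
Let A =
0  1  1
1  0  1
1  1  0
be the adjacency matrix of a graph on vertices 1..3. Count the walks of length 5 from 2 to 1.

The number of length-5 walks from vertex 2 to vertex 1 is entry (2,1) of A⁵, where A is the adjacency matrix.
A² = [[2, 1, 1], [1, 2, 1], [1, 1, 2]]
A³ = [[2, 3, 3], [3, 2, 3], [3, 3, 2]]
A⁴ = [[6, 5, 5], [5, 6, 5], [5, 5, 6]]
A⁵ = [[10, 11, 11], [11, 10, 11], [11, 11, 10]]

11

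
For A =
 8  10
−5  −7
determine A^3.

tr A = 1 and det A = −6, so the characteristic polynomial is λ² − (1)λ + (−6) with roots −2 and 3.
Eigenvectors give P = [[−1, −2], [1, 1]] with P⁻¹ = [[1, 2], [−1, −1]], and A = P·diag(−2, 3)·P⁻¹.
Then A^3 = P·diag(−8, 27)·P⁻¹ = [[8, −54], [−8, 27]] · [[1, 2], [−1, −1]] = [[62, 70], [−35, −43]].

[[62, 70], [−35, −43]]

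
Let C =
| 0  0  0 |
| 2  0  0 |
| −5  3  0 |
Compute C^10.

[[0, 0, 0], [0, 0, 0], [0, 0, 0]]

C is strictly triangular, hence nilpotent: C^3 = 0, so C^10 = 0.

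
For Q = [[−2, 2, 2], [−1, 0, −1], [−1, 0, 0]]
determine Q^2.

[[0, −4, −6], [3, −2, −2], [2, −2, −2]]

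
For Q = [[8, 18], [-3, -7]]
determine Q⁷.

tr Q = 1 and det Q = -2, so the characteristic polynomial is λ² − (1)λ + (-2) with roots -1 and 2.
Eigenvectors give P = [[-2, -3], [1, 1]] with P⁻¹ = [[1, 3], [-1, -2]], and Q = P·diag(-1, 2)·P⁻¹.
Then Q⁷ = P·diag(-1, 128)·P⁻¹ = [[2, -384], [-1, 128]] · [[1, 3], [-1, -2]] = [[386, 774], [-129, -259]].

[[386, 774], [-129, -259]]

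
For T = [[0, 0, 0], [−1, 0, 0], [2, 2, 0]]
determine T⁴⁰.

T is strictly triangular, hence nilpotent: T³ = 0, so T⁴⁰ = 0.

[[0, 0, 0], [0, 0, 0], [0, 0, 0]]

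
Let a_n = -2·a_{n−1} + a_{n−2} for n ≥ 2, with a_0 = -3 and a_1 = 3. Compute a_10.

With companion matrix A = [[-2, 1], [1, 0]], [a_n, a_{n−1}]ᵀ = A·[a_{n−1}, a_{n−2}]ᵀ, so [a_10, a_9]ᵀ = A^9·[a_1, a_0]ᵀ.
A^9 = [[-2378, 985], [985, -408]], giving [a_10, a_9]ᵀ = [[-10089], [4179]].

-10089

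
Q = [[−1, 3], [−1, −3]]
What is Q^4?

[[−44, −48], [16, −12]]

Q^2 = [[−2, −12], [4, 6]]
Q^3 = [[14, 30], [−10, −6]]
Q^4 = [[−44, −48], [16, −12]]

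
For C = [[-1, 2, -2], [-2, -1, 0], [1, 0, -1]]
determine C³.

C² = [[-5, -4, 4], [4, -3, 4], [-2, 2, -1]]
C³ = [[17, -6, 6], [6, 11, -12], [-3, -6, 5]]

[[17, -6, 6], [6, 11, -12], [-3, -6, 5]]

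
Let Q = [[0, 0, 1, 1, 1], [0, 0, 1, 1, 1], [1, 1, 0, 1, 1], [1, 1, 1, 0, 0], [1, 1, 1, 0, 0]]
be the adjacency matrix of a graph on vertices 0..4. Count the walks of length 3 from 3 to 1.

The number of length-3 walks from vertex 3 to vertex 1 is entry (3,1) of Q^3, where Q is the adjacency matrix.
Q^2 = [[3, 3, 2, 1, 1], [3, 3, 2, 1, 1], [2, 2, 4, 2, 2], [1, 1, 2, 3, 3], [1, 1, 2, 3, 3]]
Q^3 = [[4, 4, 8, 8, 8], [4, 4, 8, 8, 8], [8, 8, 8, 8, 8], [8, 8, 8, 4, 4], [8, 8, 8, 4, 4]]

8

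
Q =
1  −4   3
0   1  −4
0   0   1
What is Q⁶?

Q = I + N where N = [[0, −4, 3], [0, 0, −4], [0, 0, 0]] is strictly upper-triangular, so N³ = 0.
(I + N)⁶ = I + 6·N + 15·N² = [[1, −24, 258], [0, 1, −24], [0, 0, 1]].

[[1, −24, 258], [0, 1, −24], [0, 0, 1]]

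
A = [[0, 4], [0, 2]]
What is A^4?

[[0, 32], [0, 16]]

A^2 = [[0, 8], [0, 4]]
A^3 = [[0, 16], [0, 8]]
A^4 = [[0, 32], [0, 16]]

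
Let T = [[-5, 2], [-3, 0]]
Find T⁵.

[[-665, 422], [-633, 390]]

tr T = -5 and det T = 6, so the characteristic polynomial is λ² − (-5)λ + (6) with roots -2 and -3.
Eigenvectors give P = [[2, 1], [3, 1]] with P⁻¹ = [[-1, 1], [3, -2]], and T = P·diag(-2, -3)·P⁻¹.
Then T⁵ = P·diag(-32, -243)·P⁻¹ = [[-64, -243], [-96, -243]] · [[-1, 1], [3, -2]] = [[-665, 422], [-633, 390]].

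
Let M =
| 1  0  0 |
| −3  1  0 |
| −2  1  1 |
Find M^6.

[[1, 0, 0], [−18, 1, 0], [−57, 6, 1]]

M = I + N where N = [[0, 0, 0], [−3, 0, 0], [−2, 1, 0]] is strictly lower-triangular, so N^3 = 0.
(I + N)^6 = I + 6·N + 15·N^2 = [[1, 0, 0], [−18, 1, 0], [−57, 6, 1]].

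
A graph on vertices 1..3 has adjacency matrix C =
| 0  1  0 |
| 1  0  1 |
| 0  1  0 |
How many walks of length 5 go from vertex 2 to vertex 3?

4

The number of length-5 walks from vertex 2 to vertex 3 is entry (2,3) of C⁵, where C is the adjacency matrix.
C² = [[1, 0, 1], [0, 2, 0], [1, 0, 1]]
C³ = [[0, 2, 0], [2, 0, 2], [0, 2, 0]]
C⁴ = [[2, 0, 2], [0, 4, 0], [2, 0, 2]]
C⁵ = [[0, 4, 0], [4, 0, 4], [0, 4, 0]]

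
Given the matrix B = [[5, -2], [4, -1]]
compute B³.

tr B = 4 and det B = 3, so the characteristic polynomial is λ² − (4)λ + (3) with roots 3 and 1.
Eigenvectors give P = [[1, -1], [1, -2]] with P⁻¹ = [[2, -1], [1, -1]], and B = P·diag(3, 1)·P⁻¹.
Then B³ = P·diag(27, 1)·P⁻¹ = [[27, -1], [27, -2]] · [[2, -1], [1, -1]] = [[53, -26], [52, -25]].

[[53, -26], [52, -25]]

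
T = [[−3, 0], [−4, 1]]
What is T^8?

tr T = −2 and det T = −3, so the characteristic polynomial is λ² − (−2)λ + (−3) with roots −3 and 1.
Eigenvectors give P = [[1, 0], [1, −1]] with P⁻¹ = [[1, 0], [1, −1]], and T = P·diag(−3, 1)·P⁻¹.
Then T^8 = P·diag(6561, 1)·P⁻¹ = [[6561, 0], [6561, −1]] · [[1, 0], [1, −1]] = [[6561, 0], [6560, 1]].

[[6561, 0], [6560, 1]]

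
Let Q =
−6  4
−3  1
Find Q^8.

[[25476, −25220], [18915, −18659]]

tr Q = −5 and det Q = 6, so the characteristic polynomial is λ² − (−5)λ + (6) with roots −2 and −3.
Eigenvectors give P = [[1, −4], [1, −3]] with P⁻¹ = [[−3, 4], [−1, 1]], and Q = P·diag(−2, −3)·P⁻¹.
Then Q^8 = P·diag(256, 6561)·P⁻¹ = [[256, −26244], [256, −19683]] · [[−3, 4], [−1, 1]] = [[25476, −25220], [18915, −18659]].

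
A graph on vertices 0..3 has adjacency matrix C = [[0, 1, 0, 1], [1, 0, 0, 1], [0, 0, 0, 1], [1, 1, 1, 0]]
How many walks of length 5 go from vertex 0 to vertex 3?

17

The number of length-5 walks from vertex 0 to vertex 3 is entry (0,3) of C⁵, where C is the adjacency matrix.
C² = [[2, 1, 1, 1], [1, 2, 1, 1], [1, 1, 1, 0], [1, 1, 0, 3]]
C³ = [[2, 3, 1, 4], [3, 2, 1, 4], [1, 1, 0, 3], [4, 4, 3, 2]]
C⁴ = [[7, 6, 4, 6], [6, 7, 4, 6], [4, 4, 3, 2], [6, 6, 2, 11]]
C⁵ = [[12, 13, 6, 17], [13, 12, 6, 17], [6, 6, 2, 11], [17, 17, 11, 14]]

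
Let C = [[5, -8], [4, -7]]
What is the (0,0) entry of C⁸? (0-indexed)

-6559

tr C = -2 and det C = -3, so the characteristic polynomial is λ² − (-2)λ + (-3) with roots 1 and -3.
Eigenvectors give P = [[2, -1], [1, -1]] with P⁻¹ = [[1, -1], [1, -2]], and C = P·diag(1, -3)·P⁻¹.
Then C⁸ = P·diag(1, 6561)·P⁻¹ = [[2, -6561], [1, -6561]] · [[1, -1], [1, -2]] = [[-6559, 13120], [-6560, 13121]].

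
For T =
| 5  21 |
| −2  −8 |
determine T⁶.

[[−377, −1323], [126, 442]]

tr T = −3 and det T = 2, so the characteristic polynomial is λ² − (−3)λ + (2) with roots −2 and −1.
Eigenvectors give P = [[3, 7], [−1, −2]] with P⁻¹ = [[−2, −7], [1, 3]], and T = P·diag(−2, −1)·P⁻¹.
Then T⁶ = P·diag(64, 1)·P⁻¹ = [[192, 7], [−64, −2]] · [[−2, −7], [1, 3]] = [[−377, −1323], [126, 442]].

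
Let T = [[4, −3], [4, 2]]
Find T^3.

[[−56, −48], [64, −88]]

T^2 = [[4, −18], [24, −8]]
T^3 = [[−56, −48], [64, −88]]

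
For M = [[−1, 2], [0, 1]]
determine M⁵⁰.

[[1, 0], [0, 1]]

M² = I (check: tr M = 0 and det M = −1), so M⁵⁰ = I since 50 is even.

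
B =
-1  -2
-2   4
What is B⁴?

[[61, -150], [-150, 436]]

B² = [[5, -6], [-6, 20]]
B³ = [[7, -34], [-34, 92]]
B⁴ = [[61, -150], [-150, 436]]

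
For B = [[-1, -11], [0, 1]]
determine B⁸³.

B² = I (check: tr B = 0 and det B = -1), so B⁸³ = B since 83 is odd.

[[-1, -11], [0, 1]]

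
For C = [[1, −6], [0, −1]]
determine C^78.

[[1, 0], [0, 1]]

C² = I (check: tr C = 0 and det C = −1), so C^78 = I since 78 is even.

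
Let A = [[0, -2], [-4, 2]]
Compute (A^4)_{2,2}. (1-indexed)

A^2 = [[8, -4], [-8, 12]]
A^3 = [[16, -24], [-48, 40]]
A^4 = [[96, -80], [-160, 176]]

176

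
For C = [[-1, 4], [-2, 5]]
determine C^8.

tr C = 4 and det C = 3, so the characteristic polynomial is λ² − (4)λ + (3) with roots 3 and 1.
Eigenvectors give P = [[-1, 2], [-1, 1]] with P⁻¹ = [[1, -2], [1, -1]], and C = P·diag(3, 1)·P⁻¹.
Then C^8 = P·diag(6561, 1)·P⁻¹ = [[-6561, 2], [-6561, 1]] · [[1, -2], [1, -1]] = [[-6559, 13120], [-6560, 13121]].

[[-6559, 13120], [-6560, 13121]]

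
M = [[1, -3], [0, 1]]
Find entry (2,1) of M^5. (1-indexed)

M = I + N where N = [[0, -3], [0, 0]] is strictly upper-triangular, so N^2 = 0.
(I + N)^5 = I + 5·N = [[1, -15], [0, 1]].

0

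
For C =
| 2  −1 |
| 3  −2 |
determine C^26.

C² = I (check: tr C = 0 and det C = −1), so C^26 = I since 26 is even.

[[1, 0], [0, 1]]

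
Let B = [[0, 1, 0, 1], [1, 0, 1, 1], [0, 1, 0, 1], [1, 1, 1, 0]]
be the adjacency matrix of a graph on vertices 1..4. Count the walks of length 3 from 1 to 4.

The number of length-3 walks from vertex 1 to vertex 4 is entry (1,4) of B³, where B is the adjacency matrix.
B² = [[2, 1, 2, 1], [1, 3, 1, 2], [2, 1, 2, 1], [1, 2, 1, 3]]
B³ = [[2, 5, 2, 5], [5, 4, 5, 5], [2, 5, 2, 5], [5, 5, 5, 4]]

5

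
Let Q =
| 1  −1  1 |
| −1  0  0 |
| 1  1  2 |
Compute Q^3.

[[6, 0, 9], [−3, 0, −3], [6, 3, 12]]

Q^2 = [[3, 0, 3], [−1, 1, −1], [2, 1, 5]]
Q^3 = [[6, 0, 9], [−3, 0, −3], [6, 3, 12]]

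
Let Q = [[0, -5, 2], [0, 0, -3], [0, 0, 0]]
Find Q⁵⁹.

[[0, 0, 0], [0, 0, 0], [0, 0, 0]]

Q is strictly triangular, hence nilpotent: Q³ = 0, so Q⁵⁹ = 0.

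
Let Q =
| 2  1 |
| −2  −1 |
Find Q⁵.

Q² = Q (a projection; rank 1, trace 1), so Q⁵ = Q.

[[2, 1], [−2, −1]]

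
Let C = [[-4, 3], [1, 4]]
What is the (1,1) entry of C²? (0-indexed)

19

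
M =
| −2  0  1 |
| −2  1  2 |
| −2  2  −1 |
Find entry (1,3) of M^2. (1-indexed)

−3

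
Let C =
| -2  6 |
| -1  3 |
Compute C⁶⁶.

C² = C (a projection; rank 1, trace 1), so C⁶⁶ = C.

[[-2, 6], [-1, 3]]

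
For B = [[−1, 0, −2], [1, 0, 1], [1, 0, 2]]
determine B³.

B² = [[−1, 0, −2], [0, 0, 0], [1, 0, 2]]
B³ = [[−1, 0, −2], [0, 0, 0], [1, 0, 2]]

[[−1, 0, −2], [0, 0, 0], [1, 0, 2]]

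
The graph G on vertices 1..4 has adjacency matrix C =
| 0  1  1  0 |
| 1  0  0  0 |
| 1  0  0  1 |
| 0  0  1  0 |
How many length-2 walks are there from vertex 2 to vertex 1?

The number of length-2 walks from vertex 2 to vertex 1 is entry (2,1) of C², where C is the adjacency matrix.
C² = [[2, 0, 0, 1], [0, 1, 1, 0], [0, 1, 2, 0], [1, 0, 0, 1]]

0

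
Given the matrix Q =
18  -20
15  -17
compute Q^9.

[[80268, -80780], [60585, -61097]]

tr Q = 1 and det Q = -6, so the characteristic polynomial is λ² − (1)λ + (-6) with roots 3 and -2.
Eigenvectors give P = [[4, 1], [3, 1]] with P⁻¹ = [[1, -1], [-3, 4]], and Q = P·diag(3, -2)·P⁻¹.
Then Q^9 = P·diag(19683, -512)·P⁻¹ = [[78732, -512], [59049, -512]] · [[1, -1], [-3, 4]] = [[80268, -80780], [60585, -61097]].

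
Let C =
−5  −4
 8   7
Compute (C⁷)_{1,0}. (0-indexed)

4376

tr C = 2 and det C = −3, so the characteristic polynomial is λ² − (2)λ + (−3) with roots −1 and 3.
Eigenvectors give P = [[−1, −1], [1, 2]] with P⁻¹ = [[−2, −1], [1, 1]], and C = P·diag(−1, 3)·P⁻¹.
Then C⁷ = P·diag(−1, 2187)·P⁻¹ = [[1, −2187], [−1, 4374]] · [[−2, −1], [1, 1]] = [[−2189, −2188], [4376, 4375]].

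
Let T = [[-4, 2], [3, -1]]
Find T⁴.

T² = [[22, -10], [-15, 7]]
T³ = [[-118, 54], [81, -37]]
T⁴ = [[634, -290], [-435, 199]]

[[634, -290], [-435, 199]]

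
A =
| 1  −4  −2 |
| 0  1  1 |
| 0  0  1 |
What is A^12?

[[1, −48, −288], [0, 1, 12], [0, 0, 1]]

A = I + N where N = [[0, −4, −2], [0, 0, 1], [0, 0, 0]] is strictly upper-triangular, so N^3 = 0.
(I + N)^12 = I + 12·N + 66·N^2 = [[1, −48, −288], [0, 1, 12], [0, 0, 1]].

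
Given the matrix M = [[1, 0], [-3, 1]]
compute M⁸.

[[1, 0], [-24, 1]]

M = I + N where N = [[0, 0], [-3, 0]] is strictly lower-triangular, so N² = 0.
(I + N)⁸ = I + 8·N = [[1, 0], [-24, 1]].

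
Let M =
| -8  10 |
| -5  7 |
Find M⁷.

[[-4502, 4630], [-2315, 2443]]

tr M = -1 and det M = -6, so the characteristic polynomial is λ² − (-1)λ + (-6) with roots 2 and -3.
Eigenvectors give P = [[-1, -2], [-1, -1]] with P⁻¹ = [[1, -2], [-1, 1]], and M = P·diag(2, -3)·P⁻¹.
Then M⁷ = P·diag(128, -2187)·P⁻¹ = [[-128, 4374], [-128, 2187]] · [[1, -2], [-1, 1]] = [[-4502, 4630], [-2315, 2443]].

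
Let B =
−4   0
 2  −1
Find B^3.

B^2 = [[16, 0], [−10, 1]]
B^3 = [[−64, 0], [42, −1]]

[[−64, 0], [42, −1]]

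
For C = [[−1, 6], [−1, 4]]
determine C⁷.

[[−253, 762], [−127, 382]]

tr C = 3 and det C = 2, so the characteristic polynomial is λ² − (3)λ + (2) with roots 2 and 1.
Eigenvectors give P = [[−2, 3], [−1, 1]] with P⁻¹ = [[1, −3], [1, −2]], and C = P·diag(2, 1)·P⁻¹.
Then C⁷ = P·diag(128, 1)·P⁻¹ = [[−256, 3], [−128, 1]] · [[1, −3], [1, −2]] = [[−253, 762], [−127, 382]].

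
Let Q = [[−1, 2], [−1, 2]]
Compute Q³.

Q² = Q (a projection; rank 1, trace 1), so Q³ = Q.

[[−1, 2], [−1, 2]]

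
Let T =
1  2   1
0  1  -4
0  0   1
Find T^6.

[[1, 12, -114], [0, 1, -24], [0, 0, 1]]

T = I + N where N = [[0, 2, 1], [0, 0, -4], [0, 0, 0]] is strictly upper-triangular, so N^3 = 0.
(I + N)^6 = I + 6·N + 15·N^2 = [[1, 12, -114], [0, 1, -24], [0, 0, 1]].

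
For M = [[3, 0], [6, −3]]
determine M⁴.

tr M = 0 and det M = −9, so the characteristic polynomial is λ² − (0)λ + (−9) with roots 3 and −3.
Eigenvectors give P = [[1, 0], [1, −1]] with P⁻¹ = [[1, 0], [1, −1]], and M = P·diag(3, −3)·P⁻¹.
Then M⁴ = P·diag(81, 81)·P⁻¹ = [[81, 0], [81, −81]] · [[1, 0], [1, −1]] = [[81, 0], [0, 81]].

[[81, 0], [0, 81]]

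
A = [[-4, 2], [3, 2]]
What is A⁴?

[[508, -128], [-192, 124]]

A² = [[22, -4], [-6, 10]]
A³ = [[-100, 36], [54, 8]]
A⁴ = [[508, -128], [-192, 124]]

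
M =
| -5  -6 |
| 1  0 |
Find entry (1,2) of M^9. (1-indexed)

-115026

tr M = -5 and det M = 6, so the characteristic polynomial is λ² − (-5)λ + (6) with roots -3 and -2.
Eigenvectors give P = [[-3, 2], [1, -1]] with P⁻¹ = [[-1, -2], [-1, -3]], and M = P·diag(-3, -2)·P⁻¹.
Then M^9 = P·diag(-19683, -512)·P⁻¹ = [[59049, -1024], [-19683, 512]] · [[-1, -2], [-1, -3]] = [[-58025, -115026], [19171, 37830]].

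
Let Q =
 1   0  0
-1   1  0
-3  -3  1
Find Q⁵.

[[1, 0, 0], [-5, 1, 0], [15, -15, 1]]

Q = I + N where N = [[0, 0, 0], [-1, 0, 0], [-3, -3, 0]] is strictly lower-triangular, so N³ = 0.
(I + N)⁵ = I + 5·N + 10·N² = [[1, 0, 0], [-5, 1, 0], [15, -15, 1]].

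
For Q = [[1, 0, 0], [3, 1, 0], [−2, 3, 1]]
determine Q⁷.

[[1, 0, 0], [21, 1, 0], [175, 21, 1]]

Q = I + N where N = [[0, 0, 0], [3, 0, 0], [−2, 3, 0]] is strictly lower-triangular, so N³ = 0.
(I + N)⁷ = I + 7·N + 21·N² = [[1, 0, 0], [21, 1, 0], [175, 21, 1]].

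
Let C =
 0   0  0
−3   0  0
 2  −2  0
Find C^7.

C is strictly triangular, hence nilpotent: C^3 = 0, so C^7 = 0.

[[0, 0, 0], [0, 0, 0], [0, 0, 0]]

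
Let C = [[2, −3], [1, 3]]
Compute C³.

C² = [[1, −15], [5, 6]]
C³ = [[−13, −48], [16, 3]]

[[−13, −48], [16, 3]]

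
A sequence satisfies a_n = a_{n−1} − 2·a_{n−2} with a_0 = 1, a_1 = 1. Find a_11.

45

With companion matrix T = [[1, −2], [1, 0]], [a_n, a_{n−1}]ᵀ = T·[a_{n−1}, a_{n−2}]ᵀ, so [a_11, a_10]ᵀ = T¹⁰·[a_1, a_0]ᵀ.
T¹⁰ = [[23, 22], [−11, 34]], giving [a_11, a_10]ᵀ = [[45], [23]].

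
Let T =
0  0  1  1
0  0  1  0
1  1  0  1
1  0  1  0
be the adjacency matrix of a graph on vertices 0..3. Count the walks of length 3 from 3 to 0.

3

The number of length-3 walks from vertex 3 to vertex 0 is entry (3,0) of T^3, where T is the adjacency matrix.
T^2 = [[2, 1, 1, 1], [1, 1, 0, 1], [1, 0, 3, 1], [1, 1, 1, 2]]
T^3 = [[2, 1, 4, 3], [1, 0, 3, 1], [4, 3, 2, 4], [3, 1, 4, 2]]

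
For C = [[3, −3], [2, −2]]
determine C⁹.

[[3, −3], [2, −2]]

C² = C (a projection; rank 1, trace 1), so C⁹ = C.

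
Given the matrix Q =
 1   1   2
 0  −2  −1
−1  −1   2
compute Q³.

Q² = [[−1, −3, 5], [1, 5, 0], [−3, −1, 3]]
Q³ = [[−6, 0, 11], [1, −9, −3], [−6, −4, 1]]

[[−6, 0, 11], [1, −9, −3], [−6, −4, 1]]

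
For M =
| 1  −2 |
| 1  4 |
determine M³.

tr M = 5 and det M = 6, so the characteristic polynomial is λ² − (5)λ + (6) with roots 2 and 3.
Eigenvectors give P = [[2, −1], [−1, 1]] with P⁻¹ = [[1, 1], [1, 2]], and M = P·diag(2, 3)·P⁻¹.
Then M³ = P·diag(8, 27)·P⁻¹ = [[16, −27], [−8, 27]] · [[1, 1], [1, 2]] = [[−11, −38], [19, 46]].

[[−11, −38], [19, 46]]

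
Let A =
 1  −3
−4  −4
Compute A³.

A² = [[13, 9], [12, 28]]
A³ = [[−23, −75], [−100, −148]]

[[−23, −75], [−100, −148]]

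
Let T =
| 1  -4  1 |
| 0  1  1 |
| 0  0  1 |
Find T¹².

[[1, -48, -252], [0, 1, 12], [0, 0, 1]]

T = I + N where N = [[0, -4, 1], [0, 0, 1], [0, 0, 0]] is strictly upper-triangular, so N³ = 0.
(I + N)¹² = I + 12·N + 66·N² = [[1, -48, -252], [0, 1, 12], [0, 0, 1]].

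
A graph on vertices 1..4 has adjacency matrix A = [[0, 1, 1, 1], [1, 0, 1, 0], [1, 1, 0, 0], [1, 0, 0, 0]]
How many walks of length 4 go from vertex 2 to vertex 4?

4

The number of length-4 walks from vertex 2 to vertex 4 is entry (2,4) of A⁴, where A is the adjacency matrix.
A² = [[3, 1, 1, 0], [1, 2, 1, 1], [1, 1, 2, 1], [0, 1, 1, 1]]
A³ = [[2, 4, 4, 3], [4, 2, 3, 1], [4, 3, 2, 1], [3, 1, 1, 0]]
A⁴ = [[11, 6, 6, 2], [6, 7, 6, 4], [6, 6, 7, 4], [2, 4, 4, 3]]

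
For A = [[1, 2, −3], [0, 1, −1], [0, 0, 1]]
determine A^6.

A = I + N where N = [[0, 2, −3], [0, 0, −1], [0, 0, 0]] is strictly upper-triangular, so N^3 = 0.
(I + N)^6 = I + 6·N + 15·N^2 = [[1, 12, −48], [0, 1, −6], [0, 0, 1]].

[[1, 12, −48], [0, 1, −6], [0, 0, 1]]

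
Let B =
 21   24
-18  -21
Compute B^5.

[[1701, 1944], [-1458, -1701]]

tr B = 0 and det B = -9, so the characteristic polynomial is λ² − (0)λ + (-9) with roots -3 and 3.
Eigenvectors give P = [[-1, 4], [1, -3]] with P⁻¹ = [[3, 4], [1, 1]], and B = P·diag(-3, 3)·P⁻¹.
Then B^5 = P·diag(-243, 243)·P⁻¹ = [[243, 972], [-243, -729]] · [[3, 4], [1, 1]] = [[1701, 1944], [-1458, -1701]].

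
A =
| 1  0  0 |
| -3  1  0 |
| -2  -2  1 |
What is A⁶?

A = I + N where N = [[0, 0, 0], [-3, 0, 0], [-2, -2, 0]] is strictly lower-triangular, so N³ = 0.
(I + N)⁶ = I + 6·N + 15·N² = [[1, 0, 0], [-18, 1, 0], [78, -12, 1]].

[[1, 0, 0], [-18, 1, 0], [78, -12, 1]]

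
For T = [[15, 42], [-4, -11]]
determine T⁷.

[[15303, 45906], [-4372, -13115]]

tr T = 4 and det T = 3, so the characteristic polynomial is λ² − (4)λ + (3) with roots 3 and 1.
Eigenvectors give P = [[7, -3], [-2, 1]] with P⁻¹ = [[1, 3], [2, 7]], and T = P·diag(3, 1)·P⁻¹.
Then T⁷ = P·diag(2187, 1)·P⁻¹ = [[15309, -3], [-4374, 1]] · [[1, 3], [2, 7]] = [[15303, 45906], [-4372, -13115]].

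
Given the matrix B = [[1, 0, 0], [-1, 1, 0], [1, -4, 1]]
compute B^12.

B = I + N where N = [[0, 0, 0], [-1, 0, 0], [1, -4, 0]] is strictly lower-triangular, so N^3 = 0.
(I + N)^12 = I + 12·N + 66·N^2 = [[1, 0, 0], [-12, 1, 0], [276, -48, 1]].

[[1, 0, 0], [-12, 1, 0], [276, -48, 1]]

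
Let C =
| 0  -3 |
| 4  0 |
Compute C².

[[-12, 0], [0, -12]]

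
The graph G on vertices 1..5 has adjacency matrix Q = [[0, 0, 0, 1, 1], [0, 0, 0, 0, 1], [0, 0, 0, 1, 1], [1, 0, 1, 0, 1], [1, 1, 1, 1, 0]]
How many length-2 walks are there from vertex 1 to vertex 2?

1

The number of length-2 walks from vertex 1 to vertex 2 is entry (1,2) of Q², where Q is the adjacency matrix.
Q² = [[2, 1, 2, 1, 1], [1, 1, 1, 1, 0], [2, 1, 2, 1, 1], [1, 1, 1, 3, 2], [1, 0, 1, 2, 4]]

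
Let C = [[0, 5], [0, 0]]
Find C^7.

C is strictly triangular, hence nilpotent: C^2 = 0, so C^7 = 0.

[[0, 0], [0, 0]]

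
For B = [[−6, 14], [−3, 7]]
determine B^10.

B² = B (a projection; rank 1, trace 1), so B^10 = B.

[[−6, 14], [−3, 7]]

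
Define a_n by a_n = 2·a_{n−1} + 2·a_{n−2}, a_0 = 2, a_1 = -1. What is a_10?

3104

With companion matrix T = [[2, 2], [1, 0]], [a_n, a_{n−1}]ᵀ = T·[a_{n−1}, a_{n−2}]ᵀ, so [a_10, a_9]ᵀ = T^9·[a_1, a_0]ᵀ.
T^9 = [[6688, 4896], [2448, 1792]], giving [a_10, a_9]ᵀ = [[3104], [1136]].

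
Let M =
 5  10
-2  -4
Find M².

M² = M (a projection; rank 1, trace 1), so M² = M.

[[5, 10], [-2, -4]]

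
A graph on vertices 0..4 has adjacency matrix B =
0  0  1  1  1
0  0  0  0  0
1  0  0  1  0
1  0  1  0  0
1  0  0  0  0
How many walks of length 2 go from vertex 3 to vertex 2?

The number of length-2 walks from vertex 3 to vertex 2 is entry (3,2) of B^2, where B is the adjacency matrix.
B^2 = [[3, 0, 1, 1, 0], [0, 0, 0, 0, 0], [1, 0, 2, 1, 1], [1, 0, 1, 2, 1], [0, 0, 1, 1, 1]]

1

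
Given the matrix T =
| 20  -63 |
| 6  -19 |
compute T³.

tr T = 1 and det T = -2, so the characteristic polynomial is λ² − (1)λ + (-2) with roots -1 and 2.
Eigenvectors give P = [[3, 7], [1, 2]] with P⁻¹ = [[-2, 7], [1, -3]], and T = P·diag(-1, 2)·P⁻¹.
Then T³ = P·diag(-1, 8)·P⁻¹ = [[-3, 56], [-1, 16]] · [[-2, 7], [1, -3]] = [[62, -189], [18, -55]].

[[62, -189], [18, -55]]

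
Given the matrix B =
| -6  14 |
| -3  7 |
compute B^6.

B² = B (a projection; rank 1, trace 1), so B^6 = B.

[[-6, 14], [-3, 7]]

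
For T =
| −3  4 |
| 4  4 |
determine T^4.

[[641, 228], [228, 1040]]

T^2 = [[25, 4], [4, 32]]
T^3 = [[−59, 116], [116, 144]]
T^4 = [[641, 228], [228, 1040]]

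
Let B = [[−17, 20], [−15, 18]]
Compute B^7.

[[−7073, 9260], [−6945, 9132]]

tr B = 1 and det B = −6, so the characteristic polynomial is λ² − (1)λ + (−6) with roots −2 and 3.
Eigenvectors give P = [[−4, 1], [−3, 1]] with P⁻¹ = [[−1, 1], [−3, 4]], and B = P·diag(−2, 3)·P⁻¹.
Then B^7 = P·diag(−128, 2187)·P⁻¹ = [[512, 2187], [384, 2187]] · [[−1, 1], [−3, 4]] = [[−7073, 9260], [−6945, 9132]].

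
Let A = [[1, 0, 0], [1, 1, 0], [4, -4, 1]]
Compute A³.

[[1, 0, 0], [3, 1, 0], [0, -12, 1]]

A = I + N where N = [[0, 0, 0], [1, 0, 0], [4, -4, 0]] is strictly lower-triangular, so N³ = 0.
(I + N)³ = I + 3·N + 3·N² = [[1, 0, 0], [3, 1, 0], [0, -12, 1]].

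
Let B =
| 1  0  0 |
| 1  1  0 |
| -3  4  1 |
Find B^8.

[[1, 0, 0], [8, 1, 0], [88, 32, 1]]

B = I + N where N = [[0, 0, 0], [1, 0, 0], [-3, 4, 0]] is strictly lower-triangular, so N^3 = 0.
(I + N)^8 = I + 8·N + 28·N^2 = [[1, 0, 0], [8, 1, 0], [88, 32, 1]].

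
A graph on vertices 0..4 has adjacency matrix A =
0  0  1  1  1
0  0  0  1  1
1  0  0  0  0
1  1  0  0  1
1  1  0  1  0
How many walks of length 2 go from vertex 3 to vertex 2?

The number of length-2 walks from vertex 3 to vertex 2 is entry (3,2) of A^2, where A is the adjacency matrix.
A^2 = [[3, 2, 0, 1, 1], [2, 2, 0, 1, 1], [0, 0, 1, 1, 1], [1, 1, 1, 3, 2], [1, 1, 1, 2, 3]]

1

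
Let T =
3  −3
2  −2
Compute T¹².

[[3, −3], [2, −2]]

T² = T (a projection; rank 1, trace 1), so T¹² = T.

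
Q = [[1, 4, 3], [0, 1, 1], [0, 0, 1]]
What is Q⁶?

Q = I + N where N = [[0, 4, 3], [0, 0, 1], [0, 0, 0]] is strictly upper-triangular, so N³ = 0.
(I + N)⁶ = I + 6·N + 15·N² = [[1, 24, 78], [0, 1, 6], [0, 0, 1]].

[[1, 24, 78], [0, 1, 6], [0, 0, 1]]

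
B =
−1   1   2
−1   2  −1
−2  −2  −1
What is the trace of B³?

51

B² = [[−4, −3, −5], [1, 5, −3], [6, −4, −1]]
B³ = [[17, 0, 0], [0, 17, 0], [0, 0, 17]]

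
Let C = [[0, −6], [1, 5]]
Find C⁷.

[[−3990, −12354], [2059, 6305]]

tr C = 5 and det C = 6, so the characteristic polynomial is λ² − (5)λ + (6) with roots 3 and 2.
Eigenvectors give P = [[−2, 3], [1, −1]] with P⁻¹ = [[1, 3], [1, 2]], and C = P·diag(3, 2)·P⁻¹.
Then C⁷ = P·diag(2187, 128)·P⁻¹ = [[−4374, 384], [2187, −128]] · [[1, 3], [1, 2]] = [[−3990, −12354], [2059, 6305]].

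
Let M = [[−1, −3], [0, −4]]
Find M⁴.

[[1, 255], [0, 256]]

M² = [[1, 15], [0, 16]]
M³ = [[−1, −63], [0, −64]]
M⁴ = [[1, 255], [0, 256]]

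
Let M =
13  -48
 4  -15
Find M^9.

tr M = -2 and det M = -3, so the characteristic polynomial is λ² − (-2)λ + (-3) with roots -3 and 1.
Eigenvectors give P = [[3, 4], [1, 1]] with P⁻¹ = [[-1, 4], [1, -3]], and M = P·diag(-3, 1)·P⁻¹.
Then M^9 = P·diag(-19683, 1)·P⁻¹ = [[-59049, 4], [-19683, 1]] · [[-1, 4], [1, -3]] = [[59053, -236208], [19684, -78735]].

[[59053, -236208], [19684, -78735]]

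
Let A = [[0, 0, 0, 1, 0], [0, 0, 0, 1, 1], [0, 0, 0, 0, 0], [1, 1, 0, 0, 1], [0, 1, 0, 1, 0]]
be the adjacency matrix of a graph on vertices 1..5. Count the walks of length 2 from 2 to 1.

1

The number of length-2 walks from vertex 2 to vertex 1 is entry (2,1) of A², where A is the adjacency matrix.
A² = [[1, 1, 0, 0, 1], [1, 2, 0, 1, 1], [0, 0, 0, 0, 0], [0, 1, 0, 3, 1], [1, 1, 0, 1, 2]]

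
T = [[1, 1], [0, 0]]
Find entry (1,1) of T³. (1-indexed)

T² = [[1, 1], [0, 0]]
T³ = [[1, 1], [0, 0]]

1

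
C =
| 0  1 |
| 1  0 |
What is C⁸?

[[1, 0], [0, 1]]

C² = I (check: tr C = 0 and det C = −1), so C⁸ = I since 8 is even.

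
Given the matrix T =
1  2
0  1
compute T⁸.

[[1, 16], [0, 1]]

T = I + N where N = [[0, 2], [0, 0]] is strictly upper-triangular, so N² = 0.
(I + N)⁸ = I + 8·N = [[1, 16], [0, 1]].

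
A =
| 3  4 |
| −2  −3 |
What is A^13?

[[3, 4], [−2, −3]]

A² = I (check: tr A = 0 and det A = −1), so A^13 = A since 13 is odd.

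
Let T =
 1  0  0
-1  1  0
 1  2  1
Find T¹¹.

T = I + N where N = [[0, 0, 0], [-1, 0, 0], [1, 2, 0]] is strictly lower-triangular, so N³ = 0.
(I + N)¹¹ = I + 11·N + 55·N² = [[1, 0, 0], [-11, 1, 0], [-99, 22, 1]].

[[1, 0, 0], [-11, 1, 0], [-99, 22, 1]]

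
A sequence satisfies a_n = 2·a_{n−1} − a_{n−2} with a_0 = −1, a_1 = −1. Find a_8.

−1

With companion matrix T = [[2, −1], [1, 0]], [a_n, a_{n−1}]ᵀ = T·[a_{n−1}, a_{n−2}]ᵀ, so [a_8, a_7]ᵀ = T^7·[a_1, a_0]ᵀ.
T^7 = [[8, −7], [7, −6]], giving [a_8, a_7]ᵀ = [[−1], [−1]].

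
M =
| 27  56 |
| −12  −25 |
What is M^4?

[[561, 1120], [−240, −479]]

tr M = 2 and det M = −3, so the characteristic polynomial is λ² − (2)λ + (−3) with roots −1 and 3.
Eigenvectors give P = [[−2, −7], [1, 3]] with P⁻¹ = [[3, 7], [−1, −2]], and M = P·diag(−1, 3)·P⁻¹.
Then M^4 = P·diag(1, 81)·P⁻¹ = [[−2, −567], [1, 243]] · [[3, 7], [−1, −2]] = [[561, 1120], [−240, −479]].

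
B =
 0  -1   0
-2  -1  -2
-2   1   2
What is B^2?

[[2, 1, 2], [6, 1, -2], [-6, 3, 2]]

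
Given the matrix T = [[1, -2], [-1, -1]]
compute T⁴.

[[9, 0], [0, 9]]

T² = [[3, 0], [0, 3]]
T³ = [[3, -6], [-3, -3]]
T⁴ = [[9, 0], [0, 9]]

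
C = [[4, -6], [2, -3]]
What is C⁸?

[[4, -6], [2, -3]]

C² = C (a projection; rank 1, trace 1), so C⁸ = C.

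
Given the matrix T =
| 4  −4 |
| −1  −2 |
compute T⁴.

T² = [[20, −8], [−2, 8]]
T³ = [[88, −64], [−16, −8]]
T⁴ = [[416, −224], [−56, 80]]

[[416, −224], [−56, 80]]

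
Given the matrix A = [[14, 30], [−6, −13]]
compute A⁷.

tr A = 1 and det A = −2, so the characteristic polynomial is λ² − (1)λ + (−2) with roots 2 and −1.
Eigenvectors give P = [[5, 2], [−2, −1]] with P⁻¹ = [[1, 2], [−2, −5]], and A = P·diag(2, −1)·P⁻¹.
Then A⁷ = P·diag(128, −1)·P⁻¹ = [[640, −2], [−256, 1]] · [[1, 2], [−2, −5]] = [[644, 1290], [−258, −517]].

[[644, 1290], [−258, −517]]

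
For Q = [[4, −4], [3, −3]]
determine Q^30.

[[4, −4], [3, −3]]

Q² = Q (a projection; rank 1, trace 1), so Q^30 = Q.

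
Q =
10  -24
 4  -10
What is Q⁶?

[[64, 0], [0, 64]]

tr Q = 0 and det Q = -4, so the characteristic polynomial is λ² − (0)λ + (-4) with roots -2 and 2.
Eigenvectors give P = [[-2, 3], [-1, 1]] with P⁻¹ = [[1, -3], [1, -2]], and Q = P·diag(-2, 2)·P⁻¹.
Then Q⁶ = P·diag(64, 64)·P⁻¹ = [[-128, 192], [-64, 64]] · [[1, -3], [1, -2]] = [[64, 0], [0, 64]].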